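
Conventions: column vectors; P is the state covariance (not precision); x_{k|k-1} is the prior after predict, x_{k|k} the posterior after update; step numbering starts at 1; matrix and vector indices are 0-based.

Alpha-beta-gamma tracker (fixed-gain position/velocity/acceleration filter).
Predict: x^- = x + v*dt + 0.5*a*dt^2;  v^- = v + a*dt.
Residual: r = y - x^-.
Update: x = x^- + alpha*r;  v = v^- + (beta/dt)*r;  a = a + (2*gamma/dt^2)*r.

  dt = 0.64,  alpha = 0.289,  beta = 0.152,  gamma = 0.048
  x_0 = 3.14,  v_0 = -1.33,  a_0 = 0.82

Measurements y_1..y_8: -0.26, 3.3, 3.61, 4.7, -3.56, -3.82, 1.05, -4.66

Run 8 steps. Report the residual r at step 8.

resid = -3.9493

step 1: x_pred=2.4567  r=-2.7167  x^+=1.6716  v^+=-1.4504  a^+=0.1833
step 2: x_pred=0.7809  r=2.5191  x^+=1.5089  v^+=-0.7348  a^+=0.7737
step 3: x_pred=1.1970  r=2.4130  x^+=1.8944  v^+=0.3334  a^+=1.3392
step 4: x_pred=2.3820  r=2.3180  x^+=3.0519  v^+=1.7410  a^+=1.8825
step 5: x_pred=4.5517  r=-8.1117  x^+=2.2074  v^+=1.0193  a^+=-0.0187
step 6: x_pred=2.8559  r=-6.6759  x^+=0.9266  v^+=-0.5782  a^+=-1.5834
step 7: x_pred=0.2323  r=0.8177  x^+=0.4686  v^+=-1.3974  a^+=-1.3917
step 8: x_pred=-0.7107  r=-3.9493  x^+=-1.8521  v^+=-3.2260  a^+=-2.3173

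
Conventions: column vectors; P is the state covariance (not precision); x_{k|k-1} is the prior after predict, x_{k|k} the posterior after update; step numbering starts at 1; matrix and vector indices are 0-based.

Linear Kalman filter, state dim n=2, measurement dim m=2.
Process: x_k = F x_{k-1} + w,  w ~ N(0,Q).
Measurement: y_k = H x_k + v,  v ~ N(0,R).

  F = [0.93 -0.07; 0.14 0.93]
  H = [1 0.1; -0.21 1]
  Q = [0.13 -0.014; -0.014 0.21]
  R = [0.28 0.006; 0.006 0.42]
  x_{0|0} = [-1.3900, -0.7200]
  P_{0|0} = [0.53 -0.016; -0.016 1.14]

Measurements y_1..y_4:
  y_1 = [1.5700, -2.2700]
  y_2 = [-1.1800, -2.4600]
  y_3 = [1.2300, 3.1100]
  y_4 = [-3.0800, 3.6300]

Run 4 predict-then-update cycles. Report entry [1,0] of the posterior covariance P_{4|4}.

step 1: x^-=[-1.2423, -0.8642]  P^-=[0.5961 -0.0329; -0.0329 1.2022]  S=[0.8815 -0.0312; -0.0312 1.6623]  K=[0.6695 -0.0825; 0.1249 0.7297]  nu=[2.8987, -1.6667]  x^+=[0.8361, -1.7185]  P^+=[0.1861 0.0084; 0.0084 0.3090]
step 2: x^-=[0.8978, -1.4811]  P^-=[0.2914 -0.0027; -0.0027 0.4831]  S=[0.5757 -0.0095; -0.0095 0.9171]  K=[0.5046 -0.0644; 0.0880 0.5283]  nu=[-1.9297, -0.7903]  x^+=[-0.0251, -2.0685]  P^+=[0.1404 0.0055; 0.0055 0.2236]
step 3: x^-=[0.1215, -1.9272]  P^-=[0.2518 -0.0056; -0.0056 0.4075]  S=[0.5347 -0.0116; -0.0116 0.8410]  K=[0.4684 -0.0631; 0.0763 0.4870]  nu=[1.3012, 5.0627]  x^+=[0.4117, 0.6378]  P^+=[0.1304 0.0037; 0.0037 0.2058]
step 4: x^-=[0.3382, 0.6508]  P^-=[0.2433 -0.0072; -0.0072 0.3915]  S=[0.5258 -0.0130; -0.0130 0.8253]  K=[0.4598 -0.0634; 0.0725 0.4774]  nu=[-3.4833, 3.0502]  x^+=[-1.4570, 1.8543]  P^+=[0.1281 0.0030; 0.0030 0.2016]

P_post[1,0] = 0.0030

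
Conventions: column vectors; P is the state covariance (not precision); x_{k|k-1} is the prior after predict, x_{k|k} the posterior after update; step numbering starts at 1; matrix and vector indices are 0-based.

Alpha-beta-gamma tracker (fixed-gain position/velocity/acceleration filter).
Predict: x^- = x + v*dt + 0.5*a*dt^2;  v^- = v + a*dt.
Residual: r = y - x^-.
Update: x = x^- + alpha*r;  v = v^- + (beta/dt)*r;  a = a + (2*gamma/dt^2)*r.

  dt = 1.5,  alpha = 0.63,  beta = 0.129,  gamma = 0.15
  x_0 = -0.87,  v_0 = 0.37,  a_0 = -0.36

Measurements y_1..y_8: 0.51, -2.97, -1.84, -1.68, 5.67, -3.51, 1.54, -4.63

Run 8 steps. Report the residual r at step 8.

resid = -10.2678

step 1: x_pred=-0.7200  r=1.2300  x^+=0.0549  v^+=-0.0642  a^+=-0.1960
step 2: x_pred=-0.2619  r=-2.7081  x^+=-1.9680  v^+=-0.5911  a^+=-0.5571
step 3: x_pred=-3.4814  r=1.6414  x^+=-2.4473  v^+=-1.2856  a^+=-0.3382
step 4: x_pred=-4.7562  r=3.0762  x^+=-2.8182  v^+=-1.5284  a^+=0.0719
step 5: x_pred=-5.0298  r=10.6998  x^+=1.7111  v^+=-0.5003  a^+=1.4986
step 6: x_pred=2.6466  r=-6.1566  x^+=-1.2321  v^+=1.2181  a^+=0.6777
step 7: x_pred=1.3575  r=0.1825  x^+=1.4725  v^+=2.2504  a^+=0.7020
step 8: x_pred=5.6378  r=-10.2678  x^+=-0.8309  v^+=2.4204  a^+=-0.6670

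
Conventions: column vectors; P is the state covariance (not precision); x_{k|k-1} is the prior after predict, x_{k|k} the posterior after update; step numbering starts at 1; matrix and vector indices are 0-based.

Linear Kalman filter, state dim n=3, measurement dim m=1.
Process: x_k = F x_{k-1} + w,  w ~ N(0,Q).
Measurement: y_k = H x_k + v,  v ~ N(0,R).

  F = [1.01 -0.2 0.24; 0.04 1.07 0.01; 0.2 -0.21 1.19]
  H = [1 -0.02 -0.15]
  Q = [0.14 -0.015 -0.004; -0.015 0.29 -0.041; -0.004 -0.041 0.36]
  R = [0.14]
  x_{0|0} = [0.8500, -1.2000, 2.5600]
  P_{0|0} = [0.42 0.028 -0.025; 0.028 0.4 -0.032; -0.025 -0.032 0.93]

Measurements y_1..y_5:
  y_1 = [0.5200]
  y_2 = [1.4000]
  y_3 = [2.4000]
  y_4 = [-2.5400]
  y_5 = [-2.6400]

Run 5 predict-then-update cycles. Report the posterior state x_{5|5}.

x_post = [-3.1697, 2.4783, -4.5889]

step 1: x^-=[1.7129, -1.2244, 3.4684]  P^-=[0.6177 -0.0600 0.3342; -0.0600 0.7504 -0.1526; 0.3342 -0.1526 1.7132]  S=[0.6977]  K=[0.8151; -0.0747; 0.1150]  nu=[-0.6971]  x^+=[1.1447, -1.1723, 3.3882]  P^+=[0.1541 -0.0175 0.2688; -0.0175 0.7465 -0.1466; 0.2688 -0.1466 1.7039]
step 2: x^-=[2.2037, -1.1747, 4.5071]  P^-=[0.5766 -0.2153 0.9277; -0.2153 1.1407 -0.3639; 0.9277 -0.3639 3.0147]  S=[0.5130]  K=[0.8611; -0.3577; 0.9411]  nu=[-0.1512]  x^+=[2.0736, -1.1206, 4.3648]  P^+=[0.1962 -0.0573 0.5120; -0.0573 1.0750 -0.1912; 0.5120 -0.1912 2.5603]
step 3: x^-=[3.3660, -1.0725, 5.8442]  P^-=[0.8203 -0.3310 1.5215; -0.3310 1.5128 -0.4799; 1.5215 -0.4799 4.3850]  S=[0.6135]  K=[0.9759; -0.4716; 1.4236]  nu=[-0.1108]  x^+=[3.2578, -1.0202, 5.6864]  P^+=[0.2360 -0.0487 0.6692; -0.0487 1.3764 -0.0681; 0.6692 -0.0681 3.1417]
step 4: x^-=[4.8592, -0.9045, 7.6327]  P^-=[0.9674 -0.3489 1.8671; -0.3489 1.8614 -0.3744; 1.8671 -0.3744 5.2357]  S=[0.6776]  K=[1.0248; -0.4870; 1.6076]  nu=[-6.2724]  x^+=[-1.5686, 2.1500, -2.4505]  P^+=[0.2559 -0.0108 0.7509; -0.0108 1.7007 0.1561; 0.7509 0.1561 3.4848]
step 5: x^-=[-2.6024, 2.2132, -3.6814]  P^-=[1.0232 -0.3172 2.0106; -0.3172 2.2409 -0.1462; 2.0106 -0.1462 5.6604]  S=[0.7001]  K=[1.0398; -0.4858; 1.6634]  nu=[-0.5456]  x^+=[-3.1697, 2.4783, -4.5889]  P^+=[0.2663 0.0364 0.7998; 0.0364 2.0757 0.4195; 0.7998 0.4195 3.7233]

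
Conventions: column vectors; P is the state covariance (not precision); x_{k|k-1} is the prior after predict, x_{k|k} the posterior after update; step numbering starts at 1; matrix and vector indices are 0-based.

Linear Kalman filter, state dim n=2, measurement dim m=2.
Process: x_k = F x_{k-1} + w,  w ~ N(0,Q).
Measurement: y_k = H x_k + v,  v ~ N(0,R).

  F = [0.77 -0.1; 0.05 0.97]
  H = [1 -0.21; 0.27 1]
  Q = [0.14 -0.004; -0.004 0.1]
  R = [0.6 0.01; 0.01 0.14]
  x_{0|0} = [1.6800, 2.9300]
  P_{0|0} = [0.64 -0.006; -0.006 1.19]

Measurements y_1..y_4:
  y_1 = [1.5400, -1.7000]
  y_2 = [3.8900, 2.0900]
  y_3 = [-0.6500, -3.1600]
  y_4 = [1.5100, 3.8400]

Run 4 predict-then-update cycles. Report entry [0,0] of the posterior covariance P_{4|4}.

P_post[0,0] = 0.1709

step 1: x^-=[1.0006, 2.9261]  P^-=[0.5323 -0.0992; -0.0992 1.2207]  S=[1.2278 -0.1962; -0.1962 1.3459]  K=[0.4667 0.1011; -0.1514 0.8650]  nu=[1.1539, -4.8963]  x^+=[1.0441, -1.4838]  P^+=[0.2697 -0.0540; -0.0540 0.1342]
step 2: x^-=[0.9523, -1.3870]  P^-=[0.3095 -0.0467; -0.0467 0.2217]  S=[0.9389 0.0030; 0.0030 0.3590]  K=[0.3398 0.0999; -0.1012 0.5832]  nu=[2.6464, 3.2199]  x^+=[2.1733, 0.2230]  P^+=[0.1973 -0.0359; -0.0359 0.0903]
step 3: x^-=[1.6512, 0.3249]  P^-=[0.2634 -0.0318; -0.0318 0.1820]  S=[0.8848 0.0129; 0.0129 0.3240]  K=[0.3037 0.1093; -0.0870 0.5386]  nu=[-2.2329, -3.9308]  x^+=[0.5435, -1.5981]  P^+=[0.1771 -0.0295; -0.0295 0.0825]
step 4: x^-=[0.5783, -1.5229]  P^-=[0.2504 -0.0271; -0.0271 0.1752]  S=[0.8695 0.0153; 0.0153 0.3188]  K=[0.2925 0.1131; -0.0828 0.5306]  nu=[0.6119, 5.2068]  x^+=[1.3464, 1.1889]  P^+=[0.1709 -0.0274; -0.0274 0.0808]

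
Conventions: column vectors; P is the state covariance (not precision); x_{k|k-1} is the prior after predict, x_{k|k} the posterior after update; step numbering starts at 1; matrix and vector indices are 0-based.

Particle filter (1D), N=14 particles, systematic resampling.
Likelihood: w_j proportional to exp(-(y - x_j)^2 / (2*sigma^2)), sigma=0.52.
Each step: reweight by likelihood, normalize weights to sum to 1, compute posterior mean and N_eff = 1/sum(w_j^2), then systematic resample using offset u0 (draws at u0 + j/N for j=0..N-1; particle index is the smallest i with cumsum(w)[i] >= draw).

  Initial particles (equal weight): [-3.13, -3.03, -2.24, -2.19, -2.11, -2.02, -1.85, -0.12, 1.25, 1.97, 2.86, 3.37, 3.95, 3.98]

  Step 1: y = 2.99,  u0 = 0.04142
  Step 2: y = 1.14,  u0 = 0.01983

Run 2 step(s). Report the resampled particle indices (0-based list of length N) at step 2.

step 1: w=[0.0000, 0.0000, 0.0000, 0.0000, 0.0000, 0.0000, 0.0000, 0.0000, 0.0017, 0.0655, 0.4347, 0.3434, 0.0816, 0.0732]  mean=3.1451  Neff=3.0946  idx=[9, 10, 10, 10, 10, 10, 10, 11, 11, 11, 11, 11, 12, 13]
step 2: w=[0.9157, 0.0138, 0.0138, 0.0138, 0.0138, 0.0138, 0.0138, 0.0003, 0.0003, 0.0003, 0.0003, 0.0003, 0.0000, 0.0000]  mean=2.0459  Neff=1.1911  idx=[0, 0, 0, 0, 0, 0, 0, 0, 0, 0, 0, 0, 0, 3]

resampled_idx = [0, 0, 0, 0, 0, 0, 0, 0, 0, 0, 0, 0, 0, 3]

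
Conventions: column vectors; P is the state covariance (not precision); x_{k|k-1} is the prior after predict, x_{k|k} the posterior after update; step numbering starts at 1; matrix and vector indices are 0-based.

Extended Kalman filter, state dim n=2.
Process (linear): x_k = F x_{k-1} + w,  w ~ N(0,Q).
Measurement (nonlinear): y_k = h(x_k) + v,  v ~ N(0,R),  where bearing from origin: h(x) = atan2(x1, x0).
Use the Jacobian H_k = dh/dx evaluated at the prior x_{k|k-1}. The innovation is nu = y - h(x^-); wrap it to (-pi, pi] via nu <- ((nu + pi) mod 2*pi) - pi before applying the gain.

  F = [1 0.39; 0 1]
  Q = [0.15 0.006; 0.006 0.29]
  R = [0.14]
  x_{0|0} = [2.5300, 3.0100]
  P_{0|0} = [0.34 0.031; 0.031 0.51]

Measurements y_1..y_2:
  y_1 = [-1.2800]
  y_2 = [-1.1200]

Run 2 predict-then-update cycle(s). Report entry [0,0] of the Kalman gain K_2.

K[0,0] = 0.1833

step 1: x^-=[3.7039, 3.0100]  P^-=[0.5918 0.2359; 0.2359 0.8000]  H_jac=[-0.1321 0.1626]  S=[0.1613]  K=[-0.2469; 0.6130]  nu=[-1.9624]  x^+=[4.1884, 1.8070]  P^+=[0.5819 0.2603; 0.2603 0.7394]
step 2: x^-=[4.8931, 1.8070]  P^-=[1.0474 0.5547; 0.5547 1.0294]  H_jac=[-0.0664 0.1798]  S=[0.1647]  K=[0.1833; 0.9005]  nu=[-1.4738]  x^+=[4.6229, 0.4798]  P^+=[1.0419 0.5275; 0.5275 0.8958]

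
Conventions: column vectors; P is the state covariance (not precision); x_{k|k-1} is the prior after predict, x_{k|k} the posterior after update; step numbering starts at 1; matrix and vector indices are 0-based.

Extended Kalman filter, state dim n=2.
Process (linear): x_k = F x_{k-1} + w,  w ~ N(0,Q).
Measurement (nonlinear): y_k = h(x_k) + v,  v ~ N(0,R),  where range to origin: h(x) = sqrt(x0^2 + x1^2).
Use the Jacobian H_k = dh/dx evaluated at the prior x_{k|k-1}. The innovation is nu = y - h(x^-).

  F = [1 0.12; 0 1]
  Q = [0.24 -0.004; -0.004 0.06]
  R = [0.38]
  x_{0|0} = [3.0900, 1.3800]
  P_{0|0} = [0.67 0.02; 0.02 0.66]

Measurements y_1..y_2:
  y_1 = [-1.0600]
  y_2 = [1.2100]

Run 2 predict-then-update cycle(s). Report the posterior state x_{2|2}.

step 1: x^-=[3.2556, 1.3800]  P^-=[0.9243 0.0952; 0.0952 0.7200]  H_jac=[0.9207 0.3903]  S=[1.3416]  K=[0.6620; 0.2748]  nu=[-4.5960]  x^+=[0.2130, 0.1171]  P^+=[0.3363 -0.1488; -0.1488 0.6187]
step 2: x^-=[0.2270, 0.1171]  P^-=[0.5495 -0.0786; -0.0786 0.6787]  H_jac=[0.8887 0.4584]  S=[0.8926]  K=[0.5068; 0.2703]  nu=[0.9545]  x^+=[0.7107, 0.3751]  P^+=[0.3203 -0.2009; -0.2009 0.6135]

x_post = [0.7107, 0.3751]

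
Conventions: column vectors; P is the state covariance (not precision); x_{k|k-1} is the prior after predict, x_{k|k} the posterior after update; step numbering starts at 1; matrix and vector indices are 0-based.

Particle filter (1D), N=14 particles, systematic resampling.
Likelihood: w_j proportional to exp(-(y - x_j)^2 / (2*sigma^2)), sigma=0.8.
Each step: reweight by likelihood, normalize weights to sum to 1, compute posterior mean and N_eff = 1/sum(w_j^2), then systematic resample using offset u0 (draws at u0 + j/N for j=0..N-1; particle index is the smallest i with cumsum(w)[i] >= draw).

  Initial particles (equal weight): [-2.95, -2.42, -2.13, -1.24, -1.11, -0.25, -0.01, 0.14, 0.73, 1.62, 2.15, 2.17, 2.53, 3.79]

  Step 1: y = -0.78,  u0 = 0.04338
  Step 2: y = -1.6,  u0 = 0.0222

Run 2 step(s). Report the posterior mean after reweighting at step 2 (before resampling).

post_mean = -1.1242

step 1: w=[0.0059, 0.0285, 0.0562, 0.1978, 0.2143, 0.1874, 0.1469, 0.1205, 0.0393, 0.0026, 0.0003, 0.0003, 0.0000, 0.0000]  mean=-0.6866  Neff=6.1793  idx=[2, 3, 3, 3, 4, 4, 4, 5, 5, 5, 6, 6, 7, 8]
step 2: w=[0.1129, 0.1271, 0.1271, 0.1271, 0.1166, 0.1166, 0.1166, 0.0339, 0.0339, 0.0339, 0.0195, 0.0195, 0.0132, 0.0020]  mean=-1.1242  Neff=9.3979  idx=[0, 0, 1, 1, 2, 3, 3, 4, 4, 5, 6, 6, 8, 10]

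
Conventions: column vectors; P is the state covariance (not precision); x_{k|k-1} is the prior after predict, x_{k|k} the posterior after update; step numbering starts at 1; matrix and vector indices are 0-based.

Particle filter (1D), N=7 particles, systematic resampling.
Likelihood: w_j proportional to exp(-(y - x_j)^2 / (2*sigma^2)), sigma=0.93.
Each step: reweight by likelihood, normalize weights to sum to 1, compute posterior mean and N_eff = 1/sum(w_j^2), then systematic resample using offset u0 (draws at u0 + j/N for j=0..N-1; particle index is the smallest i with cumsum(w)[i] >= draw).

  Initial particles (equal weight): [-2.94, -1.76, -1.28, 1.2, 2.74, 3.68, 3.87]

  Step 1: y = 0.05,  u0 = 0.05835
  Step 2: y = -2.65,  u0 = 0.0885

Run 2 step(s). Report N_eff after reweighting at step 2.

step 1: w=[0.0057, 0.1509, 0.3606, 0.4668, 0.0153, 0.0005, 0.0002]  mean=-0.1392  Neff=2.6956  idx=[1, 2, 2, 2, 3, 3, 3]
step 2: w=[0.3841, 0.2052, 0.2052, 0.2052, 0.0001, 0.0001, 0.0001]  mean=-1.4635  Neff=3.6517  idx=[0, 0, 0, 1, 2, 3, 3]

N_eff = 3.6517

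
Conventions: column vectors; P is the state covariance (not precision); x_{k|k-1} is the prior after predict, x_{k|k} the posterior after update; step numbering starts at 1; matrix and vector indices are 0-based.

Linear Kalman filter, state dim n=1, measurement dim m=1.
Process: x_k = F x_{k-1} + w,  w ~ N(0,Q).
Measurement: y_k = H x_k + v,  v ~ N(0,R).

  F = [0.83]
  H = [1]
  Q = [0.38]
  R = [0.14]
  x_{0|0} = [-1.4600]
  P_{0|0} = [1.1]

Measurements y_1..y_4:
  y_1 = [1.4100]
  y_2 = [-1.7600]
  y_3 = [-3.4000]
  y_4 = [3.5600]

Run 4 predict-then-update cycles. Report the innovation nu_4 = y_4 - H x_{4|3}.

innov = [5.9018]

step 1: x^-=[-1.2118]  P^-=[1.1378]  S=[1.2778]  K=[0.8904]  nu=[2.6218]  x^+=[1.1227]  P^+=[0.1247]
step 2: x^-=[0.9319]  P^-=[0.4659]  S=[0.6059]  K=[0.7689]  nu=[-2.6919]  x^+=[-1.1380]  P^+=[0.1077]
step 3: x^-=[-0.9445]  P^-=[0.4542]  S=[0.5942]  K=[0.7644]  nu=[-2.4555]  x^+=[-2.8214]  P^+=[0.1070]
step 4: x^-=[-2.3418]  P^-=[0.4537]  S=[0.5937]  K=[0.7642]  nu=[5.9018]  x^+=[2.1684]  P^+=[0.1070]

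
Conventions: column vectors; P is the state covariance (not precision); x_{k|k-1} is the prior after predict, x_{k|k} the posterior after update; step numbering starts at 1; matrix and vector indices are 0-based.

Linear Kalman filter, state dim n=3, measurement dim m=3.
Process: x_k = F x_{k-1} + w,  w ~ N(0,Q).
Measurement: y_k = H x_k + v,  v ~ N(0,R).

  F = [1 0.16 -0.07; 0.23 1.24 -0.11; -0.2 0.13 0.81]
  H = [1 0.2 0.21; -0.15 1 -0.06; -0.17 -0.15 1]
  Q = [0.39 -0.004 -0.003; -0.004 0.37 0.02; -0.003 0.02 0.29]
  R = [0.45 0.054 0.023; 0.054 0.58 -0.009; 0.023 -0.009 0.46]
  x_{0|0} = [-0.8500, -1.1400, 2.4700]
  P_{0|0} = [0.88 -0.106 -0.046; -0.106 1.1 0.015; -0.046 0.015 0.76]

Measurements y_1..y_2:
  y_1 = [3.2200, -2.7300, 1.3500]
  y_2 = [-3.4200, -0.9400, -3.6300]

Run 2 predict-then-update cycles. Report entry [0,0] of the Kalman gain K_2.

step 1: x^-=[-1.2053, -1.8808, 2.0225]  P^-=[1.2741 0.2914 -0.2457; 0.2914 2.0549 0.1175; -0.2457 0.1175 0.8660]  S=[1.8677 0.5913 -0.3441; 0.5913 2.5607 -0.2268; -0.3441 -0.2268 1.4722]  K=[0.6903 -0.1325 -0.2027; 0.1504 0.7467 -0.0130; 0.0698 0.0800 0.6333]  nu=[4.3767, -0.9086, -1.1595]  x^+=[2.1715, -1.8858, 1.5209]  P^+=[0.3026 0.0062 -0.0238; 0.0062 0.4458 0.0587; -0.0238 0.0587 0.2969]
step 2: x^-=[1.7633, -2.0062, 0.5525]  P^-=[0.7095 0.1612 -0.0830; 0.1612 1.0638 0.1033; -0.0830 0.1033 0.5242]  S=[1.2634 0.3381 -0.1118; 0.3381 1.5994 -0.0899; -0.1118 -0.0899 1.0341]  K=[0.5842 -0.0954 -0.1655; 0.1477 0.6143 -0.0116; 0.0654 0.0680 0.5186]  nu=[-4.8981, 1.3639, -4.1837]  x^+=[-0.5360, -1.8436, -1.8448]  P^+=[0.2544 0.0149 -0.0163; 0.0149 0.3696 0.0505; -0.0163 0.0505 0.2442]

K[0,0] = 0.5842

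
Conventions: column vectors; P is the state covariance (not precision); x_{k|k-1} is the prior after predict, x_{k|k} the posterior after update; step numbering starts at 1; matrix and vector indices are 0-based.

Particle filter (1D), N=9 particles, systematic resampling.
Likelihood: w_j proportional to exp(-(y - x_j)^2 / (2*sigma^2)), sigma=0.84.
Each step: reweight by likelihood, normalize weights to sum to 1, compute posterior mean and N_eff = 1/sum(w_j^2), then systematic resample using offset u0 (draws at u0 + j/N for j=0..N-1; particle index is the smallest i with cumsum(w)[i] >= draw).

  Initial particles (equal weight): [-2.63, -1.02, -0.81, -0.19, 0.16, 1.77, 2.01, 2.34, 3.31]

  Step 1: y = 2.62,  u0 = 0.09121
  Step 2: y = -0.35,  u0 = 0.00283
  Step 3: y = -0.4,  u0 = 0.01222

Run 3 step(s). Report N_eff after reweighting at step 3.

N_eff = 7.7295

step 1: w=[0.0000, 0.0000, 0.0001, 0.0012, 0.0045, 0.1968, 0.2523, 0.3107, 0.2344]  mean=2.3586  Neff=3.9391  idx=[5, 5, 6, 6, 7, 7, 7, 8, 8]
step 2: w=[0.2970, 0.2970, 0.1386, 0.1386, 0.0426, 0.0426, 0.0426, 0.0005, 0.0005]  mean=1.9110  Neff=4.5397  idx=[0, 0, 0, 1, 1, 1, 2, 3, 4]
step 3: w=[0.1417, 0.1417, 0.1417, 0.1417, 0.1417, 0.1417, 0.0650, 0.0650, 0.0195]  mean=1.8123  Neff=7.7295  idx=[0, 0, 1, 2, 3, 4, 4, 5, 6]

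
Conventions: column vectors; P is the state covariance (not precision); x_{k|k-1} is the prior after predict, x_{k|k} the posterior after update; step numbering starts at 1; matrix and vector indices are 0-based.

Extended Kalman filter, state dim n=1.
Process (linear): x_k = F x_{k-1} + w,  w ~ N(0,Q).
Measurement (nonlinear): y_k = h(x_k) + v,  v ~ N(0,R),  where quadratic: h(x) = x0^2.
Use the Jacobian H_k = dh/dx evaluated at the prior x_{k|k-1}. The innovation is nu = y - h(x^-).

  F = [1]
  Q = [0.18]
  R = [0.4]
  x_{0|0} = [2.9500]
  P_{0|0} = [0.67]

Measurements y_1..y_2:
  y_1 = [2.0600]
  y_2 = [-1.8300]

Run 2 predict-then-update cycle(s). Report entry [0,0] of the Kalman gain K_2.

K[0,0] = 0.2355

step 1: x^-=[2.9500]  P^-=[0.8500]  H_jac=[5.9000]  S=[29.9885]  K=[0.1672]  nu=[-6.6425]  x^+=[1.8392]  P^+=[0.0113]
step 2: x^-=[1.8392]  P^-=[0.1913]  H_jac=[3.6783]  S=[2.9888]  K=[0.2355]  nu=[-5.2125]  x^+=[0.6117]  P^+=[0.0256]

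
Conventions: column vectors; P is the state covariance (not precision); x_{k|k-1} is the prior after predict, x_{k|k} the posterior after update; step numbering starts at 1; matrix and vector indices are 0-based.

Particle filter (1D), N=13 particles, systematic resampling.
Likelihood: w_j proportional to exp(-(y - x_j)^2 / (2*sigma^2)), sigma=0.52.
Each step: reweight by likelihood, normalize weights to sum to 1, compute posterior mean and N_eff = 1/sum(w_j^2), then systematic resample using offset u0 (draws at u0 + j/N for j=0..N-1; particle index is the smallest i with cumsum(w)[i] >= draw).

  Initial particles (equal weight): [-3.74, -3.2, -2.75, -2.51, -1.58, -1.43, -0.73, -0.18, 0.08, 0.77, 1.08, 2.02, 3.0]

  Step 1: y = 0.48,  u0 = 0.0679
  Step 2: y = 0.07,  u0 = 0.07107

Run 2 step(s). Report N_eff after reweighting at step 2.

step 1: w=[0.0000, 0.0000, 0.0000, 0.0000, 0.0001, 0.0004, 0.0253, 0.1692, 0.2816, 0.3241, 0.1946, 0.0047, 0.0000]  mean=0.4420  Neff=3.9767  idx=[7, 7, 8, 8, 8, 8, 9, 9, 9, 9, 10, 10, 10]
step 2: w=[0.1135, 0.1135, 0.1273, 0.1273, 0.1273, 0.1273, 0.0515, 0.0515, 0.0515, 0.0515, 0.0193, 0.0193, 0.0193]  mean=0.2210  Neff=9.7748  idx=[0, 1, 1, 2, 3, 3, 4, 5, 5, 6, 8, 9, 12]

N_eff = 9.7748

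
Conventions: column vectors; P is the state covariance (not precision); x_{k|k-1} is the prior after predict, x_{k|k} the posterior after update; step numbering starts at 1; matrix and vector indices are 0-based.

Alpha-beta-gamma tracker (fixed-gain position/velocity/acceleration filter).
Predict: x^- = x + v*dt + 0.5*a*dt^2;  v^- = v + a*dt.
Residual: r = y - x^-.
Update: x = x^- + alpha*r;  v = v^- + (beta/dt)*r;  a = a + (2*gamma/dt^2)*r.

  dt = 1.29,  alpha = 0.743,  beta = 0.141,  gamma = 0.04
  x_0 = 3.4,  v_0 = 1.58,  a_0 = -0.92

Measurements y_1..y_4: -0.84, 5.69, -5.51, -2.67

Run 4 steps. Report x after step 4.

step 1: x_pred=4.6727  r=-5.5127  x^+=0.5768  v^+=-0.2094  a^+=-1.1850
step 2: x_pred=-0.6793  r=6.3693  x^+=4.0531  v^+=-1.0418  a^+=-0.8788
step 3: x_pred=1.9779  r=-7.4879  x^+=-3.5856  v^+=-2.9940  a^+=-1.2388
step 4: x_pred=-8.4786  r=5.8086  x^+=-4.1628  v^+=-3.9571  a^+=-0.9596

x_post = -4.1628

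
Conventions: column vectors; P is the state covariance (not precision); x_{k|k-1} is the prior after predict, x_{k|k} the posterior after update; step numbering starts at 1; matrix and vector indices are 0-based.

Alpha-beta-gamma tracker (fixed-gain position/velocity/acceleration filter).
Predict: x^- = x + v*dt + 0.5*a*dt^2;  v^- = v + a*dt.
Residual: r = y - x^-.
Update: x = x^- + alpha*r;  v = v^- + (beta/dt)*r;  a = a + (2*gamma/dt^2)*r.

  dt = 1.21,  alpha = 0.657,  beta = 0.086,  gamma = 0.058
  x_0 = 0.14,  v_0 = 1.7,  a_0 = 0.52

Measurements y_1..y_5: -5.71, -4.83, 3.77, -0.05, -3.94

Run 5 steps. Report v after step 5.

step 1: x_pred=2.5777  r=-8.2877  x^+=-2.8673  v^+=1.7402  a^+=-0.1366
step 2: x_pred=-0.8618  r=-3.9682  x^+=-3.4689  v^+=1.2928  a^+=-0.4510
step 3: x_pred=-2.2348  r=6.0048  x^+=1.7104  v^+=1.1738  a^+=0.0247
step 4: x_pred=3.1488  r=-3.1988  x^+=1.0472  v^+=0.9764  a^+=-0.2287
step 5: x_pred=2.0612  r=-6.0012  x^+=-1.8816  v^+=0.2731  a^+=-0.7042

v_post = 0.2731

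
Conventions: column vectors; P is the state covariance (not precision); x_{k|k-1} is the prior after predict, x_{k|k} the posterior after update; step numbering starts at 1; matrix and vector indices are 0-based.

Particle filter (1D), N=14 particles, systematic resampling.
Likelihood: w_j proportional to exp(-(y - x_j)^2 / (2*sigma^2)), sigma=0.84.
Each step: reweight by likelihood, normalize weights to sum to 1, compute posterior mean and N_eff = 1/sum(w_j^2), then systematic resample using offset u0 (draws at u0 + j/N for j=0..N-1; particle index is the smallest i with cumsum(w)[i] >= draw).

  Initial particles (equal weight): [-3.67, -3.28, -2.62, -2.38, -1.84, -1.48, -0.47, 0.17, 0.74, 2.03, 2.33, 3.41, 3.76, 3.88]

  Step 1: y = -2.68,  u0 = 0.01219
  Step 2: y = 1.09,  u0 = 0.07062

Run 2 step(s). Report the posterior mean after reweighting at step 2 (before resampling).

post_mean = -1.6430

step 1: w=[0.1186, 0.1840, 0.2368, 0.2228, 0.1440, 0.0856, 0.0075, 0.0008, 0.0001, 0.0000, 0.0000, 0.0000, 0.0000, 0.0000]  mean=-2.5842  Neff=5.5024  idx=[0, 0, 1, 1, 1, 2, 2, 2, 3, 3, 3, 4, 4, 5]
step 2: w=[0.0000, 0.0000, 0.0001, 0.0001, 0.0001, 0.0040, 0.0040, 0.0040, 0.0135, 0.0135, 0.0135, 0.1561, 0.1561, 0.6351]  mean=-1.6430  Neff=2.2092  idx=[11, 11, 12, 12, 12, 13, 13, 13, 13, 13, 13, 13, 13, 13]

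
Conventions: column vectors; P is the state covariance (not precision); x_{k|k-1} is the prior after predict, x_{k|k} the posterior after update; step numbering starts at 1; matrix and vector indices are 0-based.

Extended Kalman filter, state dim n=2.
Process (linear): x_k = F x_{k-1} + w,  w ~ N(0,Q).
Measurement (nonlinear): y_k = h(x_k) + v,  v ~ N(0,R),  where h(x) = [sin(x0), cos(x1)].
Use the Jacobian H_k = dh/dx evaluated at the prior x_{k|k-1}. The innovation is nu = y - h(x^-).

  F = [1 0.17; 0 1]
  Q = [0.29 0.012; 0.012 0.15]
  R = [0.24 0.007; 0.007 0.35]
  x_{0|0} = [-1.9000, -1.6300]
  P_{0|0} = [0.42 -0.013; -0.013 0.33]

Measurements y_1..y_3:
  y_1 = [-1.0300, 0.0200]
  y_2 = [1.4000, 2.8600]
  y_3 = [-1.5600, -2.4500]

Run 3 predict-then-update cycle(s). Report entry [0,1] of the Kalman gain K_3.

K[0,1] = 0.0301

step 1: x^-=[-2.1771, -1.6300]  P^-=[0.7151 0.0551; 0.0551 0.4800]  H_jac=[-0.5698 0.0000; 0.0000 0.9982]  S=[0.4722 -0.0243; -0.0243 0.8283]  K=[-0.8608 0.0411; -0.0367 0.5774]  nu=[-0.2082, 0.0792]  x^+=[-1.9946, -1.5766]  P^+=[0.3621 0.0084; 0.0084 0.2022]
step 2: x^-=[-2.2626, -1.5766]  P^-=[0.6608 0.0547; 0.0547 0.3522]  H_jac=[-0.6379 0.0000; 0.0000 1.0000]  S=[0.5089 -0.0279; -0.0279 0.7022]  K=[-0.8258 0.0451; -0.0412 0.4999]  nu=[2.1701, 2.8658]  x^+=[-3.9254, -0.2334]  P^+=[0.3102 0.0100; 0.0100 0.1747]
step 3: x^-=[-3.9651, -0.2334]  P^-=[0.6086 0.0517; 0.0517 0.3247]  H_jac=[-0.6797 0.0000; 0.0000 0.2312]  S=[0.5212 -0.0011; -0.0011 0.3674]  K=[-0.7937 0.0301; -0.0670 0.2042]  nu=[-2.2935, -3.4229]  x^+=[-2.2478, -0.7786]  P^+=[0.2799 0.0216; 0.0216 0.3070]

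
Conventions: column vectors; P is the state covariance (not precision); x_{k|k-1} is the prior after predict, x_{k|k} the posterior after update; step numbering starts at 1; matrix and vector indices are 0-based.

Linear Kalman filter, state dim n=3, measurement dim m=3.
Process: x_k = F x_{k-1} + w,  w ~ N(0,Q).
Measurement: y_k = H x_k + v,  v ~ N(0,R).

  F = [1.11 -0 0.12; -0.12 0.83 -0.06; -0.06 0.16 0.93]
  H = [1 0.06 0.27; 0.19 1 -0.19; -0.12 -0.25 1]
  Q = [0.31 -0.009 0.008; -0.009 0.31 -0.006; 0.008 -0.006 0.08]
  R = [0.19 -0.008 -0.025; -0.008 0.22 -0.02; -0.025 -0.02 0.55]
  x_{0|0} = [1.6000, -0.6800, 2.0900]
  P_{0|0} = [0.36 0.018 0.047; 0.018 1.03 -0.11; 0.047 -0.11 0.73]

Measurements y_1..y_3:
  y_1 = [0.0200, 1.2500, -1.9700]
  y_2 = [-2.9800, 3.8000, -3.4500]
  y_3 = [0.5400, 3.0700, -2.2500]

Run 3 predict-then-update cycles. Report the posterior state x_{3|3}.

step 1: x^-=[2.0268, -0.8818, 1.7389]  P^-=[0.7766 -0.0604 0.1148; -0.0604 1.0354 0.0025; 0.1148 0.0025 0.7007]  S=[1.0762 0.0894 0.1820; 0.0894 1.2766 -0.3926; 0.1820 -0.3926 1.2942]  K=[0.7644 -0.0294 -0.0881; -0.0784 0.8287 0.0699; 0.1890 0.0622 0.5226]  nu=[-2.4234, 2.0771, -3.6861]  x^+=[0.4381, 0.7719, -0.5163]  P^+=[0.1672 -0.0541 -0.0604; -0.0541 0.2048 0.0686; -0.0604 0.0686 0.2913]
step 2: x^-=[0.4243, 0.6191, -0.3829]  P^-=[0.5041 -0.0715 -0.0409; -0.0715 0.4577 0.0687; -0.0409 0.0687 0.3660]  S=[0.6941 0.0476 -0.0152; 0.0476 0.6588 -0.1402; -0.0152 -0.1402 0.9231]  K=[0.7038 -0.0196 -0.0818; -0.0815 0.6731 0.0607; 0.0937 0.0641 0.3945]  nu=[-3.3381, 3.0275, -2.8614]  x^+=[-1.7503, 2.7556, -1.6305]  P^+=[0.1539 -0.0481 -0.0558; -0.0481 0.1677 0.0581; -0.0558 0.0581 0.2212]
step 3: x^-=[-2.1385, 2.5950, -0.9705]  P^-=[0.4879 -0.0651 -0.0422; -0.0651 0.4315 0.0587; -0.0422 0.0587 0.3006]  S=[0.6727 0.0503 -0.0334; 0.0503 0.6360 -0.1327; -0.0334 -0.1327 0.8615]  K=[0.7001 -0.0147 -0.0732; -0.0816 0.6585 0.0502; 0.0763 0.0567 0.3495]  nu=[2.7849, 0.6970, -0.8874]  x^+=[-0.1343, 2.7822, -1.0286]  P^+=[0.1514 -0.0458 -0.0507; -0.0458 0.1630 0.0518; -0.0507 0.0518 0.1960]

x_post = [-0.1343, 2.7822, -1.0286]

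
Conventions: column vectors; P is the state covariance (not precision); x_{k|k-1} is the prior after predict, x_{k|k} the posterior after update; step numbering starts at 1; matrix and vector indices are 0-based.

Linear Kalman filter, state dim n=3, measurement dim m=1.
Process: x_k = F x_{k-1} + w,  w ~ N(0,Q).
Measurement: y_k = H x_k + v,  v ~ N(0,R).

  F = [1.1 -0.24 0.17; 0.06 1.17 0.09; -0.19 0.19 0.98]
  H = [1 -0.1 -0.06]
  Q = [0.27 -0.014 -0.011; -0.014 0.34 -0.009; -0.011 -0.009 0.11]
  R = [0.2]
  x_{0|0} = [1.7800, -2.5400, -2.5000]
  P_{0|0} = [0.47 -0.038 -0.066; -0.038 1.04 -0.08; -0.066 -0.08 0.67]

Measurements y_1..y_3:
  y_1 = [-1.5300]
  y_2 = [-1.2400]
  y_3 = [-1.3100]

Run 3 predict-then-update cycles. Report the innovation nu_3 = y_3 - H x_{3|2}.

step 1: x^-=[2.1426, -3.0900, -3.2708]  P^-=[0.9199 -0.3345 -0.1075; -0.3345 1.7479 0.1881; -0.1075 0.1881 0.8055]  S=[1.2223]  K=[0.7852; -0.4259; -0.1429]  nu=[-4.1778]  x^+=[-1.1379, -1.3106, -2.6739]  P^+=[0.1662 0.0743 0.0296; 0.0743 1.5262 0.1137; 0.0296 0.1137 0.7806]
step 2: x^-=[-1.3917, -1.8424, -2.6533]  P^-=[0.5442 -0.3017 0.0415; -0.3017 2.4708 0.5151; 0.0415 0.5151 0.9467]  S=[0.8339]  K=[0.6858; -0.6952; -0.0801]  nu=[-0.1917]  x^+=[-1.5232, -1.7091, -2.6379]  P^+=[0.1520 0.0959 0.0873; 0.0959 2.0678 0.4687; 0.0873 0.4687 0.9413]
step 3: x^-=[-1.7138, -2.3284, -2.6205]  P^-=[0.5440 -0.3556 0.0404; -0.3556 3.2918 1.0608; 0.0404 1.0608 1.2293]  S=[0.8604]  K=[0.6708; -0.8699; -0.1621]  nu=[0.0137]  x^+=[-1.7046, -2.3404, -2.6227]  P^+=[0.1568 0.1465 0.1339; 0.1465 2.6408 0.9395; 0.1339 0.9395 1.2067]

innov = [0.0137]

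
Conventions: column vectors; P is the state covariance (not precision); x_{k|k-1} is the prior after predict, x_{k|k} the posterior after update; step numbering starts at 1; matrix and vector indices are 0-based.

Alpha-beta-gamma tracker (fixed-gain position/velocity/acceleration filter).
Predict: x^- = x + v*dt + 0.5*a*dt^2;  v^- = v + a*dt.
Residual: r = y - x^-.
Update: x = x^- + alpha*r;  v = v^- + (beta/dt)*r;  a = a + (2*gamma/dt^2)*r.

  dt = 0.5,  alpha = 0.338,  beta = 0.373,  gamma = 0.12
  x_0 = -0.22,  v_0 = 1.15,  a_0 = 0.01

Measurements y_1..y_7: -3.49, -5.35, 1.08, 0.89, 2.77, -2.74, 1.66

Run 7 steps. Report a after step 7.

step 1: x_pred=0.3562  r=-3.8463  x^+=-0.9438  v^+=-1.7143  a^+=-3.6824
step 2: x_pred=-2.2612  r=-3.0888  x^+=-3.3052  v^+=-5.8597  a^+=-6.6476
step 3: x_pred=-7.0660  r=8.1460  x^+=-4.3127  v^+=-3.1066  a^+=1.1726
step 4: x_pred=-5.7194  r=6.6094  x^+=-3.4854  v^+=2.4103  a^+=7.5176
step 5: x_pred=-1.3406  r=4.1106  x^+=0.0488  v^+=9.2356  a^+=11.4637
step 6: x_pred=6.0996  r=-8.8396  x^+=3.1118  v^+=8.3732  a^+=2.9777
step 7: x_pred=7.6706  r=-6.0106  x^+=5.6390  v^+=5.3781  a^+=-2.7924

a_post = -2.7924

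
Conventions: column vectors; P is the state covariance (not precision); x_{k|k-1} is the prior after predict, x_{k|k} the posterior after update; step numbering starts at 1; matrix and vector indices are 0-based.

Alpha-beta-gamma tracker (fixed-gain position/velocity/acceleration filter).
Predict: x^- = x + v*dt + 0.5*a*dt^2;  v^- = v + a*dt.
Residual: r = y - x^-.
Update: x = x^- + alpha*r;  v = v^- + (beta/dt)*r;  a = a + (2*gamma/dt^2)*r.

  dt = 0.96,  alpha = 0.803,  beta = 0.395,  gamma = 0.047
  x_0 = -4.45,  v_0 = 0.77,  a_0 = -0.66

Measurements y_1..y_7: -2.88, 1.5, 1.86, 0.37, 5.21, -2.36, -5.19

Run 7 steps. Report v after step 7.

v_post = -3.6211

step 1: x_pred=-4.0149  r=1.1349  x^+=-3.1036  v^+=0.6034  a^+=-0.5442
step 2: x_pred=-2.7751  r=4.2751  x^+=0.6578  v^+=1.8399  a^+=-0.1082
step 3: x_pred=2.3743  r=-0.5143  x^+=1.9613  v^+=1.5245  a^+=-0.1606
step 4: x_pred=3.3508  r=-2.9808  x^+=0.9572  v^+=0.1438  a^+=-0.4647
step 5: x_pred=0.8811  r=4.3289  x^+=4.3572  v^+=1.4788  a^+=-0.0231
step 6: x_pred=5.7662  r=-8.1262  x^+=-0.7591  v^+=-1.8870  a^+=-0.8520
step 7: x_pred=-2.9632  r=-2.2268  x^+=-4.7513  v^+=-3.6211  a^+=-1.0791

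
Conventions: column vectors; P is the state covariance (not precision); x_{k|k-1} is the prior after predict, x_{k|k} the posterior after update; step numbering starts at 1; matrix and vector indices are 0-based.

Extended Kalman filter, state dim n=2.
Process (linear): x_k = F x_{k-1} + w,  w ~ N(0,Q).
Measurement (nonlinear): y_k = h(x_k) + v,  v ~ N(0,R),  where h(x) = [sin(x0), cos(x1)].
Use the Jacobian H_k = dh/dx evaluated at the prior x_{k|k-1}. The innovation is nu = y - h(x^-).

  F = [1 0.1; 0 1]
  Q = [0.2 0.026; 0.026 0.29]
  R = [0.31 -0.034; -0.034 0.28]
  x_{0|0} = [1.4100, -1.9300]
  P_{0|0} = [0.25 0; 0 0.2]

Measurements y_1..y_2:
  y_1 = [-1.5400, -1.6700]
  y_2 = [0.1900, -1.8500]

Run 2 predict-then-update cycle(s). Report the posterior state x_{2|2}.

x_post = [-0.0360, -3.1853]

step 1: x^-=[1.2170, -1.9300]  P^-=[0.4520 0.0460; 0.0460 0.4900]  H_jac=[0.3465 0.0000; 0.0000 0.9362]  S=[0.3643 -0.0191; -0.0191 0.7094]  K=[0.4337 0.0724; 0.0777 0.6487]  nu=[-2.4781, -1.3185]  x^+=[0.0468, -2.9779]  P^+=[0.3810 0.0059; 0.0059 0.1912]
step 2: x^-=[-0.2510, -2.9779]  P^-=[0.5841 0.0510; 0.0510 0.4812]  H_jac=[0.9687 0.0000; 0.0000 0.1630]  S=[0.8580 -0.0259; -0.0259 0.2928]  K=[0.6620 0.0871; 0.0659 0.2737]  nu=[0.4383, -0.8634]  x^+=[-0.0360, -3.1853]  P^+=[0.2088 0.0115; 0.0115 0.4565]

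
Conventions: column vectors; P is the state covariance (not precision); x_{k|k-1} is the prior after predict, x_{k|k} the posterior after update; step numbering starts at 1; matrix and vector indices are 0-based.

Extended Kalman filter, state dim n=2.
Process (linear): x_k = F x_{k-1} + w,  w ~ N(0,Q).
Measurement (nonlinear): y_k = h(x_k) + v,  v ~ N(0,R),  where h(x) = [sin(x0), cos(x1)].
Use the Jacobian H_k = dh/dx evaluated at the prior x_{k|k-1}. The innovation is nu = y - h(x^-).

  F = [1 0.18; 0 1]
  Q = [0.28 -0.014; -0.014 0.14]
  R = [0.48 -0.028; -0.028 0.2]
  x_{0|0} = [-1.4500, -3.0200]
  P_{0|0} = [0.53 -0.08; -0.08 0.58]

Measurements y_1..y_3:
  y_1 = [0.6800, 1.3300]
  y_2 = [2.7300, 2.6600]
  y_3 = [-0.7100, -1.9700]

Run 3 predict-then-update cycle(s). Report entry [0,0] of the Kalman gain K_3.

step 1: x^-=[-1.9936, -3.0200]  P^-=[0.8000 0.0104; 0.0104 0.7200]  H_jac=[-0.4103 0.0000; 0.0000 0.1213]  S=[0.6147 -0.0285; -0.0285 0.2106]  K=[-0.5371 -0.0667; 0.0124 0.4164]  nu=[1.5919, 2.3226]  x^+=[-3.0037, -2.0332]  P^+=[0.6238 0.0139; 0.0139 0.6837]
step 2: x^-=[-3.3697, -2.0332]  P^-=[0.9309 0.1230; 0.1230 0.8237]  H_jac=[-0.9741 0.0000; 0.0000 0.8950]  S=[1.3634 -0.1352; -0.1352 0.8597]  K=[-0.6628 0.0238; -0.0029 0.8570]  nu=[2.5039, 3.1061]  x^+=[-4.9553, 0.6214]  P^+=[0.3273 0.0261; 0.0261 0.1916]
step 3: x^-=[-4.8435, 0.6214]  P^-=[0.6229 0.0465; 0.0465 0.3316]  H_jac=[0.1307 0.0000; 0.0000 -0.5822]  S=[0.4906 -0.0315; -0.0315 0.3124]  K=[0.1614 -0.0704; -0.0275 -0.6208]  nu=[-1.7014, -2.7830]  x^+=[-4.9220, 2.3959]  P^+=[0.6078 0.0320; 0.0320 0.2119]

K[0,0] = 0.1614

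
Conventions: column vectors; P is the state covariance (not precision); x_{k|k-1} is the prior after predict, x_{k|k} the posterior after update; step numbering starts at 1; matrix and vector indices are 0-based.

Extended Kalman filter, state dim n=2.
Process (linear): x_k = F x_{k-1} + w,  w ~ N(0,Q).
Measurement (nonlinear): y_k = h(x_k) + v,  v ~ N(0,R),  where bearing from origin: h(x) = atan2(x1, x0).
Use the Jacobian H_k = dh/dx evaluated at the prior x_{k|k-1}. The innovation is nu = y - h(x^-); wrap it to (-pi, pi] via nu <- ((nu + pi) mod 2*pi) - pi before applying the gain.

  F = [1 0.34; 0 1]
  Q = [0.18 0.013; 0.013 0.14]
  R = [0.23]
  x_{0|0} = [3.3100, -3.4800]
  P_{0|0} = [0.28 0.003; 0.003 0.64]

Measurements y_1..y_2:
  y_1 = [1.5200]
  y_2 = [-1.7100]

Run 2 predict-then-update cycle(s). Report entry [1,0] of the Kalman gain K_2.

K[1,0] = 0.7948

step 1: x^-=[2.1268, -3.4800]  P^-=[0.5360 0.2336; 0.2336 0.7800]  H_jac=[0.2092 0.1279]  S=[0.2787]  K=[0.5095; 0.5332]  nu=[2.5422]  x^+=[3.4221, -2.1245]  P^+=[0.4637 0.1579; 0.1579 0.7008]
step 2: x^-=[2.6998, -2.1245]  P^-=[0.8320 0.4091; 0.4091 0.8408]  H_jac=[0.1800 0.2287]  S=[0.3346]  K=[0.7272; 0.7948]  nu=[-1.0433]  x^+=[1.9411, -2.9537]  P^+=[0.6551 0.2157; 0.2157 0.6294]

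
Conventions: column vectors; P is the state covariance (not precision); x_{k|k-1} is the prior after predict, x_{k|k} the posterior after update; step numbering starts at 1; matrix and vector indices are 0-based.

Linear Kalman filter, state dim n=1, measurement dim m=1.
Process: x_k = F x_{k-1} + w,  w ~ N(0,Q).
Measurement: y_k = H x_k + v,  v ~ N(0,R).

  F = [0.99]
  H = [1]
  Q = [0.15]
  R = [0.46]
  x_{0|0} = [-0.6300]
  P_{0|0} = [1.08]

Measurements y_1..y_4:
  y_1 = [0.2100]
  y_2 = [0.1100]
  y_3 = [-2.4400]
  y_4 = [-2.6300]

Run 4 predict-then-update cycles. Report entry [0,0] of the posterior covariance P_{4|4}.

P_post[0,0] = 0.2000

step 1: x^-=[-0.6237]  P^-=[1.2085]  S=[1.6685]  K=[0.7243]  nu=[0.8337]  x^+=[-0.0198]  P^+=[0.3332]
step 2: x^-=[-0.0196]  P^-=[0.4765]  S=[0.9365]  K=[0.5088]  nu=[0.1296]  x^+=[0.0463]  P^+=[0.2341]
step 3: x^-=[0.0459]  P^-=[0.3794]  S=[0.8394]  K=[0.4520]  nu=[-2.4859]  x^+=[-1.0777]  P^+=[0.2079]
step 4: x^-=[-1.0670]  P^-=[0.3538]  S=[0.8138]  K=[0.4347]  nu=[-1.5630]  x^+=[-1.7465]  P^+=[0.2000]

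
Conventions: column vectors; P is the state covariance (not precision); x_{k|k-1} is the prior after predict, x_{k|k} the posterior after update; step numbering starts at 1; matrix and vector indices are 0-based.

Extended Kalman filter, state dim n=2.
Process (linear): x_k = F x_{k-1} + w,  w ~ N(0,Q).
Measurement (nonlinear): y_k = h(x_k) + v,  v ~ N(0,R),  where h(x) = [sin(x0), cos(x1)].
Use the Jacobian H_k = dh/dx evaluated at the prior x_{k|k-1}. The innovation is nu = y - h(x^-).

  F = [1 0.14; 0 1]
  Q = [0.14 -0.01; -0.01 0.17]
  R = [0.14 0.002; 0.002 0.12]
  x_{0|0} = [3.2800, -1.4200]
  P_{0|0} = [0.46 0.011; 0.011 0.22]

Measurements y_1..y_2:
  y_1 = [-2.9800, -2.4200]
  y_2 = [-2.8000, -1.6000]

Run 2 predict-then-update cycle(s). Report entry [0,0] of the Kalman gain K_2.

step 1: x^-=[3.0812, -1.4200]  P^-=[0.6074 0.0318; 0.0318 0.3900]  H_jac=[-0.9982 0.0000; 0.0000 0.9887]  S=[0.7452 -0.0294; -0.0294 0.5012]  K=[-0.8130 0.0151; -0.0123 0.7686]  nu=[-3.0404, -2.5702]  x^+=[5.5143, -3.3581]  P^+=[0.1140 0.0002; 0.0002 0.0933]
step 2: x^-=[5.0442, -3.3581]  P^-=[0.2559 0.0032; 0.0032 0.2633]  H_jac=[0.3258 0.0000; 0.0000 -0.2148]  S=[0.1672 0.0018; 0.0018 0.1321]  K=[0.4988 -0.0120; 0.0109 -0.4280]  nu=[-1.8545, -0.6233]  x^+=[4.1266, -3.1114]  P^+=[0.2143 0.0020; 0.0020 0.2390]

K[0,0] = 0.4988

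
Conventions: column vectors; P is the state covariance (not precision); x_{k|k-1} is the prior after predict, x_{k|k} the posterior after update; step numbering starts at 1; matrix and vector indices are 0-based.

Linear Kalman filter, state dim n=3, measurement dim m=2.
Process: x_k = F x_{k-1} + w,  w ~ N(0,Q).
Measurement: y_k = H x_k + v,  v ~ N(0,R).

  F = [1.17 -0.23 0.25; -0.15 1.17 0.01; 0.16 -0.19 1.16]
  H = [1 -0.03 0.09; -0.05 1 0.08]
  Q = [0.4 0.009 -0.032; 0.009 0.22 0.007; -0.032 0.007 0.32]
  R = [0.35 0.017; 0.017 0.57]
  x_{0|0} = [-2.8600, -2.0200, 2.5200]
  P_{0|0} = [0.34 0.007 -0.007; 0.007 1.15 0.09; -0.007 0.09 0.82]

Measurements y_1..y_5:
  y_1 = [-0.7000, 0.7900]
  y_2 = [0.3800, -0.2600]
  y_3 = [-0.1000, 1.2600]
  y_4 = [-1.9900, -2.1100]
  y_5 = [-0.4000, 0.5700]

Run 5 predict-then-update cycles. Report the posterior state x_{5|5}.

step 1: x^-=[-2.2516, -1.9092, 2.8494]  P^-=[0.9593 -0.3220 0.2798; -0.3220 1.8016 -0.1226; 0.2798 -0.1226 1.4309]  S=[1.3929 -0.3868; -0.3868 2.3935]  K=[0.7051 -0.0313; -0.0713 0.7438; 0.3072 0.0404]  nu=[1.2379, 2.3587]  x^+=[-1.4526, -0.2431, 3.3250]  P^+=[0.2475 0.0075 -0.0116; 0.0075 0.4293 -0.0767; -0.0116 -0.0767 1.3051]
step 2: x^-=[-0.8124, -0.0333, 3.6708]  P^-=[0.8411 -0.1582 0.4176; -0.1582 0.8089 -0.1796; 0.4176 -0.1796 2.1271]  S=[1.2947 -0.1766; -0.1766 1.3784]  K=[0.6777 -0.0342; -0.0753 0.5725; 0.4800 0.0395]  nu=[0.8610, -0.5610]  x^+=[-0.2097, -0.4193, 4.0619]  P^+=[0.2367 0.0039 0.0002; 0.0039 0.3345 -0.1160; 0.0002 -0.1160 1.8334]
step 3: x^-=[0.8666, -0.4185, 4.7579]  P^-=[0.8677 -0.1462 0.5943; -0.1462 0.6794 -0.2082; 0.5943 -0.2082 2.8561]  S=[1.3583 -0.1460; -0.1460 1.2464]  K=[0.6777 -0.0346; -0.0797 0.5283; 0.6386 0.0673]  nu=[-1.4073, 1.3412]  x^+=[-0.1336, 0.4021, 3.9494]  P^+=[0.2355 0.0026 0.0128; 0.0026 0.3107 -0.1349; 0.0128 -0.1349 2.3091]
step 4: x^-=[0.7386, 0.5300, 4.4835]  P^-=[0.9048 -0.1461 0.7549; -0.1461 0.6467 -0.2254; 0.7549 -0.2254 3.5084]  S=[1.4297 -0.1314; -0.1314 1.2139]  K=[0.6803 -0.0342; -0.0826 0.5150; 0.7625 0.0970]  nu=[-3.1162, -2.9617]  x^+=[-1.2802, -0.7378, 1.8200]  P^+=[0.2356 0.0021 0.0225; 0.0021 0.3039 -0.1454; 0.0225 -0.1454 2.6851]
step 5: x^-=[-0.8731, -0.6530, 2.0466]  P^-=[0.9352 -0.1473 0.8807; -0.1473 0.6373 -0.2356; 0.8807 -0.2356 4.0224]  S=[1.4869 -0.1216; -0.1216 1.2054]  K=[0.6824 -0.0337; -0.0844 0.5107; 0.8504 0.1207]  nu=[0.2693, 1.0157]  x^+=[-0.7235, -0.1571, 2.3982]  P^+=[0.2357 0.0018 0.0292; 0.0018 0.3019 -0.1516; 0.0292 -0.1516 2.9545]

x_post = [-0.7235, -0.1571, 2.3982]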